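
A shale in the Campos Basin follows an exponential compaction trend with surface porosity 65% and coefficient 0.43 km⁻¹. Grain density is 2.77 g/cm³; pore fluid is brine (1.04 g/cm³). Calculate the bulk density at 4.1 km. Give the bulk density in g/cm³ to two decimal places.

2.58 g/cm³

Porosity at depth: n = 0.65·exp(−0.43×4.1) = 0.65×0.1715 = 0.1115
Bulk density: ρ_b = (1−n)ρ_g + n·ρ_f = 0.8885×2.77 + 0.1115×1.04
       = 2.461 + 0.116 = 2.577 g/cm³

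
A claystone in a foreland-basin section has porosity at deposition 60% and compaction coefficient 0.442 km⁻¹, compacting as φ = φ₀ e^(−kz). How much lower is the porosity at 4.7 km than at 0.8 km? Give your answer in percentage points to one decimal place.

34.6 percentage points

φ(0.8) = 0.6·e^(−0.442×0.8) = 0.4213
φ(4.7) = 0.6·e^(−0.442×4.7) = 0.0752
Δφ = 0.4213 − 0.0752 = 0.3461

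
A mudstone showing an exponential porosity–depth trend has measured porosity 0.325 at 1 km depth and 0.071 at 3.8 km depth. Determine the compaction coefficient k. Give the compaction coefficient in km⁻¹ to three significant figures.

Athy: phi(z) = phi₀ e^(−kz) ⇒ phi₁/phi₂ = e^{k(z₂−z₁)} ⇒ k = ln(phi₁/phi₂)/(z₂−z₁)
k = ln(0.325/0.071) / (3.8 − 1) = ln(4.577) / 2.8 = 1.5211 / 2.8 = 0.5433 km⁻¹

0.543 km⁻¹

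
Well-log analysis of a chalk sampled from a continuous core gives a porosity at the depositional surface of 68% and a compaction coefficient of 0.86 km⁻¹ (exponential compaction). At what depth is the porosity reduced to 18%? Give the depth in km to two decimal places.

Invert Athy's law: d = ln(φ₀/φ) / k
d = ln(0.68/0.18) / 0.86 = ln(3.778) / 0.86 = 1.3291 / 0.86 = 1.546 km

1.55 km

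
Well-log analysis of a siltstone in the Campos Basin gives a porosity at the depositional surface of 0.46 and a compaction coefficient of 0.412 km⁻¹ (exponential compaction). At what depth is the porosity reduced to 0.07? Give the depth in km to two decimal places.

Invert Athy's law: d = ln(n₀/n) / c
d = ln(0.46/0.07) / 0.412 = ln(6.571) / 0.412 = 1.8827 / 0.412 = 4.570 km

4.57 km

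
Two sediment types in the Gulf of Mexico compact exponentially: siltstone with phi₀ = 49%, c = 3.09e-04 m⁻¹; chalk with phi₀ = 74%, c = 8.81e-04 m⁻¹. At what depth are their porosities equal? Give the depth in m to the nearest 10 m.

Working in km (1 km = 1000 m; c in km⁻¹ = c in m⁻¹ × 1000):
Set phi₀ₐ e^(−cₐz) = phi₀ᵦ e^(−cᵦz) ⇒ ln(phi₀ₐ/phi₀ᵦ) = (cₐ − cᵦ)·z
z = ln(0.49/0.74) / (0.309 − 0.881) = -0.4122 / -0.572 = 0.721 km

720 m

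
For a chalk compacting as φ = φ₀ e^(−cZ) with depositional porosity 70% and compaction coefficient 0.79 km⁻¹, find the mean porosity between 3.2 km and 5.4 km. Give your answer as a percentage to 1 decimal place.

2.6%

⟨φ⟩ = (1/(Z₂−Z₁)) ∫ φ₀ e^(−cZ) dZ = φ₀·(e^(−c·Z₁) − e^(−c·Z₂)) / (c·(Z₂−Z₁))
e^(−0.79×3.2) = 0.0798; e^(−0.79×5.4) = 0.0140
⟨φ⟩ = 0.7 × (0.0798 − 0.0140) / (0.79 × 2.2) = 0.7 × 0.0378 = 0.0265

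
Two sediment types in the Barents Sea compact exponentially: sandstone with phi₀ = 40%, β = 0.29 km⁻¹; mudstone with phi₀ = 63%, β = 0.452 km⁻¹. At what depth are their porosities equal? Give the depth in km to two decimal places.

2.80 km

Set phi₀ₐ e^(−βₐZ) = phi₀ᵦ e^(−βᵦZ) ⇒ ln(phi₀ₐ/phi₀ᵦ) = (βₐ − βᵦ)·Z
Z = ln(0.4/0.63) / (0.29 − 0.452) = -0.4543 / -0.162 = 2.804 km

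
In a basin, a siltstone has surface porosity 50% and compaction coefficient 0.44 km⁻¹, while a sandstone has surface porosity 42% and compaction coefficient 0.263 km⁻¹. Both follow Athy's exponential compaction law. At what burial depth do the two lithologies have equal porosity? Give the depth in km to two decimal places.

Set φ₀ₐ e^(−kₐZ) = φ₀ᵦ e^(−kᵦZ) ⇒ ln(φ₀ₐ/φ₀ᵦ) = (kₐ − kᵦ)·Z
Z = ln(0.5/0.42) / (0.44 − 0.263) = 0.1744 / 0.177 = 0.985 km

0.99 km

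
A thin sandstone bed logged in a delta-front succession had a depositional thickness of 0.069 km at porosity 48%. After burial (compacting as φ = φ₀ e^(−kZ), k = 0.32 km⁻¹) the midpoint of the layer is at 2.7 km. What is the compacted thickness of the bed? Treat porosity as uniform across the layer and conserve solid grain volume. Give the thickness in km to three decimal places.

Porosity at 2.7 km: φ = 0.48·exp(−0.32×2.7) = 0.2023
Solid-volume conservation: h(1−φ) = h₀(1−φ₀) ⇒ h = h₀·(1−φ₀)/(1−φ)
h = 0.069 × (1 − 0.48)/(1 − 0.2023) = 0.069 × 0.6519 = 0.0450 km

0.045 km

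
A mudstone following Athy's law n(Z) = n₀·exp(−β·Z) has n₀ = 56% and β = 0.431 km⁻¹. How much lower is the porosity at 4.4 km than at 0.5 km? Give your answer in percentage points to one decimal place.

n(0.5) = 0.56·e^(−0.431×0.5) = 0.4514
n(4.4) = 0.56·e^(−0.431×4.4) = 0.0841
Δn = 0.4514 − 0.0841 = 0.3674

36.7 percentage points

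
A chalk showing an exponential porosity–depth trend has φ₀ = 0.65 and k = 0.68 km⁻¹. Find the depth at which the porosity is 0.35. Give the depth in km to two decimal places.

0.91 km

Invert Athy's law: Z = ln(φ₀/φ) / k
Z = ln(0.65/0.35) / 0.68 = ln(1.857) / 0.68 = 0.6190 / 0.68 = 0.910 km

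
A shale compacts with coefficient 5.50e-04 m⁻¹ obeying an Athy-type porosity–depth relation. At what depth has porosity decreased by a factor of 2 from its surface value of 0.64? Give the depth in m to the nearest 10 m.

Working in km (1 km = 1000 m; β in km⁻¹ = β in m⁻¹ × 1000):
n/n₀ = 1/2 ⇒ exp(−β·Z) = 1/2 ⇒ Z = ln(2) / β
Z = 0.6931 / 0.55 = 1.260 km

1260 m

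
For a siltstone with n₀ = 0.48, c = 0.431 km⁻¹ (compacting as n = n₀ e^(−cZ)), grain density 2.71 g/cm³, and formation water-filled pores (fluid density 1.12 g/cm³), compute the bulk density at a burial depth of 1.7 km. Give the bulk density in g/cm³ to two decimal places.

Porosity at depth: n = 0.48·exp(−0.431×1.7) = 0.48×0.4806 = 0.2307
Bulk density: ρ_b = (1−n)ρ_g + n·ρ_f = 0.7693×2.71 + 0.2307×1.12
       = 2.085 + 0.258 = 2.343 g/cm³

2.34 g/cm³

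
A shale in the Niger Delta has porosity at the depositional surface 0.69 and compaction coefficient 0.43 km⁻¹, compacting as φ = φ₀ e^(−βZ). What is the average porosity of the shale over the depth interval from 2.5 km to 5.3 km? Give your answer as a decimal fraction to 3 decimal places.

⟨φ⟩ = (1/(Z₂−Z₁)) ∫ φ₀ e^(−βZ) dZ = φ₀·(e^(−β·Z₁) − e^(−β·Z₂)) / (β·(Z₂−Z₁))
e^(−0.43×2.5) = 0.3413; e^(−0.43×5.3) = 0.1024
⟨φ⟩ = 0.69 × (0.3413 − 0.1024) / (0.43 × 2.8) = 0.69 × 0.1984 = 0.1369

0.137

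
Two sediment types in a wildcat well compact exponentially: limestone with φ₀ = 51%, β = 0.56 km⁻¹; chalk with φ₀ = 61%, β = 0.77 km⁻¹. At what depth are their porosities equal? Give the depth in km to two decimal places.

0.85 km

Set φ₀ₐ e^(−βₐz) = φ₀ᵦ e^(−βᵦz) ⇒ ln(φ₀ₐ/φ₀ᵦ) = (βₐ − βᵦ)·z
z = ln(0.51/0.61) / (0.56 − 0.77) = -0.1790 / -0.21 = 0.853 km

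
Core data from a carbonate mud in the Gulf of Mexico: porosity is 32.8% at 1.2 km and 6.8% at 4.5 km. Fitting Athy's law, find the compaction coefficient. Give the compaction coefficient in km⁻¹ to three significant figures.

Athy: n(d) = n₀ e^(−βd) ⇒ n₁/n₂ = e^{β(d₂−d₁)} ⇒ β = ln(n₁/n₂)/(d₂−d₁)
β = ln(0.328/0.068) / (4.5 − 1.2) = ln(4.824) / 3.3 = 1.5735 / 3.3 = 0.4768 km⁻¹

0.477 km⁻¹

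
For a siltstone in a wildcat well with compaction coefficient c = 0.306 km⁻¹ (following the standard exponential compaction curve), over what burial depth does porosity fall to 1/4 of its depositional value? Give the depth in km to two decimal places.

n/n₀ = 1/4 ⇒ exp(−c·d) = 1/4 ⇒ d = ln(4) / c
d = 1.3863 / 0.306 = 4.530 km

4.53 km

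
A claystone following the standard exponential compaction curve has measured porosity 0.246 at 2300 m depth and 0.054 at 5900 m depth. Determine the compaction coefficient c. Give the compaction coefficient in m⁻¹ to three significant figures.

Working in km (1 km = 1000 m; c in km⁻¹ = c in m⁻¹ × 1000):
Athy: phi(Z) = phi₀ e^(−cZ) ⇒ phi₁/phi₂ = e^{c(Z₂−Z₁)} ⇒ c = ln(phi₁/phi₂)/(Z₂−Z₁)
c = ln(0.246/0.054) / (5.9 − 2.3) = ln(4.556) / 3.6 = 1.5163 / 3.6 = 0.4212 km⁻¹

0.000421 m⁻¹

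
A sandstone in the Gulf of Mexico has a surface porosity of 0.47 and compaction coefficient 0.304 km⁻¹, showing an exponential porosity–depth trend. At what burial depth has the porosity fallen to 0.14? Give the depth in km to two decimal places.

3.98 km

Invert Athy's law: z = ln(φ₀/φ) / β
z = ln(0.47/0.14) / 0.304 = ln(3.357) / 0.304 = 1.2111 / 0.304 = 3.984 km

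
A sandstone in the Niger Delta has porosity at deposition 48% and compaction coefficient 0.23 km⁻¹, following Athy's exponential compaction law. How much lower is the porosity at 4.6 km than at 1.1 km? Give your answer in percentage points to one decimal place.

n(1.1) = 0.48·e^(−0.23×1.1) = 0.3727
n(4.6) = 0.48·e^(−0.23×4.6) = 0.1666
Δn = 0.3727 − 0.1666 = 0.2061

20.6 percentage points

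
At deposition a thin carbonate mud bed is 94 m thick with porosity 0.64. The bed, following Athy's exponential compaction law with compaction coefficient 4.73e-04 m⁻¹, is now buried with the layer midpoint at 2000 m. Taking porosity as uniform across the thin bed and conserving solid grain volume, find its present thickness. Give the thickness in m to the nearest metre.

Working in km (1 km = 1000 m; c in km⁻¹ = c in m⁻¹ × 1000):
Porosity at 2 km: phi = 0.64·exp(−0.473×2) = 0.2485
Solid-volume conservation: h(1−phi) = h₀(1−phi₀) ⇒ h = h₀·(1−phi₀)/(1−phi)
h = 0.094 × (1 − 0.64)/(1 − 0.2485) = 0.094 × 0.4790 = 0.0450 km

45 m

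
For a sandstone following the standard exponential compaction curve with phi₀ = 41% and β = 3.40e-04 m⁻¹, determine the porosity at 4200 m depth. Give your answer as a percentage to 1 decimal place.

9.8%

Working in km (1 km = 1000 m; β in km⁻¹ = β in m⁻¹ × 1000):
phi = phi₀·exp(−β·Z) = 0.41 × exp(−0.34 × 4.2) = 0.41 × exp(−1.428)
  = 0.41 × 0.2398 = 0.0983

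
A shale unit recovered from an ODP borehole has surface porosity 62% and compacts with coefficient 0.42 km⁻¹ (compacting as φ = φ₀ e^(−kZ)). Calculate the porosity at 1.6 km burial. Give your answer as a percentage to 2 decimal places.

31.66%

φ = φ₀·exp(−k·Z) = 0.62 × exp(−0.42 × 1.6) = 0.62 × exp(−0.672)
  = 0.62 × 0.5107 = 0.3166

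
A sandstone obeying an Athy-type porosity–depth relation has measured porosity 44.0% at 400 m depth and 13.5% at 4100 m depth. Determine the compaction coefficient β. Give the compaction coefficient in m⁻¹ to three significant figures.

Working in km (1 km = 1000 m; β in km⁻¹ = β in m⁻¹ × 1000):
Athy: phi(z) = phi₀ e^(−βz) ⇒ phi₁/phi₂ = e^{β(z₂−z₁)} ⇒ β = ln(phi₁/phi₂)/(z₂−z₁)
β = ln(0.44/0.135) / (4.1 − 0.4) = ln(3.259) / 3.7 = 1.1815 / 3.7 = 0.3193 km⁻¹

0.000319 m⁻¹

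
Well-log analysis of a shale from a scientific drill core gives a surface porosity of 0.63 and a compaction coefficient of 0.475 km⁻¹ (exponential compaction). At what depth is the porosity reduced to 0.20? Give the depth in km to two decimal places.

Invert Athy's law: Z = ln(n₀/n) / k
Z = ln(0.63/0.2) / 0.475 = ln(3.15) / 0.475 = 1.1474 / 0.475 = 2.416 km

2.42 km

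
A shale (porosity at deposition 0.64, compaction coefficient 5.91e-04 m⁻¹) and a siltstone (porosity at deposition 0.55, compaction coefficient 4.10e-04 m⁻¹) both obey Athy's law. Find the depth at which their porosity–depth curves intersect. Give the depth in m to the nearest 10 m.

840 m

Working in km (1 km = 1000 m; k in km⁻¹ = k in m⁻¹ × 1000):
Set φ₀ₐ e^(−kₐZ) = φ₀ᵦ e^(−kᵦZ) ⇒ ln(φ₀ₐ/φ₀ᵦ) = (kₐ − kᵦ)·Z
Z = ln(0.64/0.55) / (0.591 − 0.41) = 0.1515 / 0.181 = 0.837 km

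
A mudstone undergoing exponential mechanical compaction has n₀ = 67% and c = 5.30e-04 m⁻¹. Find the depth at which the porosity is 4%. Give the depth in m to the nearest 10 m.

5320 m

Working in km (1 km = 1000 m; c in km⁻¹ = c in m⁻¹ × 1000):
Invert Athy's law: Z = ln(n₀/n) / c
Z = ln(0.67/0.04) / 0.53 = ln(16.75) / 0.53 = 2.8184 / 0.53 = 5.318 km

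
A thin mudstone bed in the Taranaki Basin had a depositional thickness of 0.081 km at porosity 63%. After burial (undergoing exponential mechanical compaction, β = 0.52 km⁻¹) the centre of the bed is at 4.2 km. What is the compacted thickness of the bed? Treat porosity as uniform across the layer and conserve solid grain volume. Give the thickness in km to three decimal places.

Porosity at 4.2 km: phi = 0.63·exp(−0.52×4.2) = 0.0709
Solid-volume conservation: h(1−phi) = h₀(1−phi₀) ⇒ h = h₀·(1−phi₀)/(1−phi)
h = 0.081 × (1 − 0.63)/(1 − 0.0709) = 0.081 × 0.3982 = 0.0323 km

0.032 km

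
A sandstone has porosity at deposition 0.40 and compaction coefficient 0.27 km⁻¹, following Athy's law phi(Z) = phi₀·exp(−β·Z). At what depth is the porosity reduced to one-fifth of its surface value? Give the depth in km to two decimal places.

phi/phi₀ = 1/5 ⇒ exp(−β·Z) = 1/5 ⇒ Z = ln(5) / β
Z = 1.6094 / 0.27 = 5.961 km

5.96 km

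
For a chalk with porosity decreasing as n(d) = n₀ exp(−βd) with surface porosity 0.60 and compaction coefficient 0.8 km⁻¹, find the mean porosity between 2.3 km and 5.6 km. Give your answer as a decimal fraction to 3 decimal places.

0.034

⟨n⟩ = (1/(d₂−d₁)) ∫ n₀ e^(−βd) dd = n₀·(e^(−β·d₁) − e^(−β·d₂)) / (β·(d₂−d₁))
e^(−0.8×2.3) = 0.1588; e^(−0.8×5.6) = 0.0113
⟨n⟩ = 0.6 × (0.1588 − 0.0113) / (0.8 × 3.3) = 0.6 × 0.0559 = 0.0335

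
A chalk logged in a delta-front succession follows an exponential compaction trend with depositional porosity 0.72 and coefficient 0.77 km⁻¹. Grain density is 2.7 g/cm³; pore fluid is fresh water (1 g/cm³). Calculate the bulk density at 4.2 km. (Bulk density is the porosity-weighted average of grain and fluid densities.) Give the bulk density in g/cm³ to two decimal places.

2.65 g/cm³

Porosity at depth: n = 0.72·exp(−0.77×4.2) = 0.72×0.0394 = 0.0284
Bulk density: ρ_b = (1−n)ρ_g + n·ρ_f = 0.9716×2.7 + 0.0284×1
       = 2.623 + 0.028 = 2.652 g/cm³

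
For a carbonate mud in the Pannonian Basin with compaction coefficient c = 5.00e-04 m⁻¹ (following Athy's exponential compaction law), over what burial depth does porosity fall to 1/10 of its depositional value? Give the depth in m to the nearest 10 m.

4610 m

Working in km (1 km = 1000 m; c in km⁻¹ = c in m⁻¹ × 1000):
φ/φ₀ = 1/10 ⇒ exp(−c·Z) = 1/10 ⇒ Z = ln(10) / c
Z = 2.3026 / 0.5 = 4.605 km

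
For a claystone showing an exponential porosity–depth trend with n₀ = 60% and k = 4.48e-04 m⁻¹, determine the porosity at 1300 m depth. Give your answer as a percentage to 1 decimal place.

Working in km (1 km = 1000 m; k in km⁻¹ = k in m⁻¹ × 1000):
n = n₀·exp(−k·Z) = 0.6 × exp(−0.448 × 1.3) = 0.6 × exp(−0.5824)
  = 0.6 × 0.5586 = 0.3351

33.5%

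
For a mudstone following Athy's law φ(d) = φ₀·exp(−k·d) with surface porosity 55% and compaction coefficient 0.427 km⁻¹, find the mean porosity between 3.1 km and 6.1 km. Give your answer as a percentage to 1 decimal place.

8.3%

⟨φ⟩ = (1/(d₂−d₁)) ∫ φ₀ e^(−kd) dd = φ₀·(e^(−k·d₁) − e^(−k·d₂)) / (k·(d₂−d₁))
e^(−0.427×3.1) = 0.2661; e^(−0.427×6.1) = 0.0739
⟨φ⟩ = 0.55 × (0.2661 − 0.0739) / (0.427 × 3) = 0.55 × 0.1501 = 0.0825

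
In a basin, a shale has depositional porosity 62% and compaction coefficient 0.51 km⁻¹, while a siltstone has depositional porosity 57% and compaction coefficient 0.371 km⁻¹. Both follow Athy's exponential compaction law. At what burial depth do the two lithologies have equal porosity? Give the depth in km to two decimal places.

0.60 km

Set phi₀ₐ e^(−kₐZ) = phi₀ᵦ e^(−kᵦZ) ⇒ ln(phi₀ₐ/phi₀ᵦ) = (kₐ − kᵦ)·Z
Z = ln(0.62/0.57) / (0.51 − 0.371) = 0.0841 / 0.139 = 0.605 km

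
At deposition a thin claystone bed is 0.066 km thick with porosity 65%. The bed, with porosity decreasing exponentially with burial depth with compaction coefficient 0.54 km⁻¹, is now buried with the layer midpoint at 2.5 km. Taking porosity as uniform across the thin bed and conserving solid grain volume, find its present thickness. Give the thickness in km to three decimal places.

Porosity at 2.5 km: φ = 0.65·exp(−0.54×2.5) = 0.1685
Solid-volume conservation: h(1−φ) = h₀(1−φ₀) ⇒ h = h₀·(1−φ₀)/(1−φ)
h = 0.066 × (1 − 0.65)/(1 − 0.1685) = 0.066 × 0.4209 = 0.0278 km

0.028 km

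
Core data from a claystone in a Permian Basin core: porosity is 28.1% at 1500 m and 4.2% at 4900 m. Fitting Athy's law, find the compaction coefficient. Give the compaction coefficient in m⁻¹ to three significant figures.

0.000559 m⁻¹

Working in km (1 km = 1000 m; β in km⁻¹ = β in m⁻¹ × 1000):
Athy: n(Z) = n₀ e^(−βZ) ⇒ n₁/n₂ = e^{β(Z₂−Z₁)} ⇒ β = ln(n₁/n₂)/(Z₂−Z₁)
β = ln(0.281/0.042) / (4.9 − 1.5) = ln(6.69) / 3.4 = 1.9007 / 3.4 = 0.559 km⁻¹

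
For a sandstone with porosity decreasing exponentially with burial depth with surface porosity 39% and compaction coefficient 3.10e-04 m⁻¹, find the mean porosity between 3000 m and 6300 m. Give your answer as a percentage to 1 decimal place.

9.6%

Working in km (1 km = 1000 m; k in km⁻¹ = k in m⁻¹ × 1000):
⟨φ⟩ = (1/(d₂−d₁)) ∫ φ₀ e^(−kd) dd = φ₀·(e^(−k·d₁) − e^(−k·d₂)) / (k·(d₂−d₁))
e^(−0.31×3) = 0.3946; e^(−0.31×6.3) = 0.1418
⟨φ⟩ = 0.39 × (0.3946 − 0.1418) / (0.31 × 3.3) = 0.39 × 0.2470 = 0.0963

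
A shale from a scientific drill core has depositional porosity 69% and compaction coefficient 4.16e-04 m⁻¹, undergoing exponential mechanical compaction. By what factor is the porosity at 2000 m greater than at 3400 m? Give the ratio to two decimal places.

Working in km (1 km = 1000 m; k in km⁻¹ = k in m⁻¹ × 1000):
n(d₁)/n(d₂) = e^(−k·d₁)/e^(−k·d₂) = e^{k(d₂−d₁)}
= exp(0.416 × 1.4) = exp(0.5824) = 1.7903

1.79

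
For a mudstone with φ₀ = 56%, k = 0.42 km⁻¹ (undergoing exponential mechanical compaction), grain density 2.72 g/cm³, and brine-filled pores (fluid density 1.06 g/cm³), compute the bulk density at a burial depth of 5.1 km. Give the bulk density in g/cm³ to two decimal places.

Porosity at depth: φ = 0.56·exp(−0.42×5.1) = 0.56×0.1174 = 0.0658
Bulk density: ρ_b = (1−φ)ρ_g + φ·ρ_f = 0.9342×2.72 + 0.0658×1.06
       = 2.541 + 0.070 = 2.611 g/cm³

2.61 g/cm³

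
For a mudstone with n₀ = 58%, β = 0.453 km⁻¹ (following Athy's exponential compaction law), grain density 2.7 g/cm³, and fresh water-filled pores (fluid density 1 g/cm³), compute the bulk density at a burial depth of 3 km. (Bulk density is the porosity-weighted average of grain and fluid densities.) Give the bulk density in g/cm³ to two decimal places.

2.45 g/cm³

Porosity at depth: n = 0.58·exp(−0.453×3) = 0.58×0.2569 = 0.1490
Bulk density: ρ_b = (1−n)ρ_g + n·ρ_f = 0.8510×2.7 + 0.1490×1
       = 2.298 + 0.149 = 2.447 g/cm³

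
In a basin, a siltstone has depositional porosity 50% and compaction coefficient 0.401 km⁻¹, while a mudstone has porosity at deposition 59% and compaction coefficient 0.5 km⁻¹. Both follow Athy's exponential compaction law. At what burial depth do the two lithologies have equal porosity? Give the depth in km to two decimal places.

Set n₀ₐ e^(−kₐz) = n₀ᵦ e^(−kᵦz) ⇒ ln(n₀ₐ/n₀ᵦ) = (kₐ − kᵦ)·z
z = ln(0.5/0.59) / (0.401 − 0.5) = -0.1655 / -0.099 = 1.672 km

1.67 km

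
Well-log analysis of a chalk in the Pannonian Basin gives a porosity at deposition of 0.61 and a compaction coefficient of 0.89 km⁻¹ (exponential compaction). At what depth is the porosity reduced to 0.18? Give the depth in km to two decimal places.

Invert Athy's law: z = ln(phi₀/phi) / c
z = ln(0.61/0.18) / 0.89 = ln(3.389) / 0.89 = 1.2205 / 0.89 = 1.371 km

1.37 km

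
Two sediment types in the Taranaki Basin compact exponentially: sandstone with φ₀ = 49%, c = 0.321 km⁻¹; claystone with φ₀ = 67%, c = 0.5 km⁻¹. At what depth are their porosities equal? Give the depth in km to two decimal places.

Set φ₀ₐ e^(−cₐZ) = φ₀ᵦ e^(−cᵦZ) ⇒ ln(φ₀ₐ/φ₀ᵦ) = (cₐ − cᵦ)·Z
Z = ln(0.49/0.67) / (0.321 − 0.5) = -0.3129 / -0.179 = 1.748 km

1.75 km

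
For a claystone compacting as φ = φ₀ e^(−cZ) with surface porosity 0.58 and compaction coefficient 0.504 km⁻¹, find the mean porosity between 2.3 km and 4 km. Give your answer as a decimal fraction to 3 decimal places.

0.122

⟨φ⟩ = (1/(Z₂−Z₁)) ∫ φ₀ e^(−cZ) dZ = φ₀·(e^(−c·Z₁) − e^(−c·Z₂)) / (c·(Z₂−Z₁))
e^(−0.504×2.3) = 0.3137; e^(−0.504×4) = 0.1332
⟨φ⟩ = 0.58 × (0.3137 − 0.1332) / (0.504 × 1.7) = 0.58 × 0.2107 = 0.1222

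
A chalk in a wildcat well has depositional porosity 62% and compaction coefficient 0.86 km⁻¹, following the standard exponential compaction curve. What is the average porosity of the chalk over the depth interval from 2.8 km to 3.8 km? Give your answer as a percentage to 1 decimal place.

3.7%

⟨φ⟩ = (1/(z₂−z₁)) ∫ φ₀ e^(−kz) dz = φ₀·(e^(−k·z₁) − e^(−k·z₂)) / (k·(z₂−z₁))
e^(−0.86×2.8) = 0.0900; e^(−0.86×3.8) = 0.0381
⟨φ⟩ = 0.62 × (0.0900 − 0.0381) / (0.86 × 1) = 0.62 × 0.0604 = 0.0374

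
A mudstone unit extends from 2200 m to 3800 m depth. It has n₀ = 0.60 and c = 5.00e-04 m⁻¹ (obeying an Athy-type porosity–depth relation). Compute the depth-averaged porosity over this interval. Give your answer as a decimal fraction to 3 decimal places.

0.137

Working in km (1 km = 1000 m; c in km⁻¹ = c in m⁻¹ × 1000):
⟨n⟩ = (1/(Z₂−Z₁)) ∫ n₀ e^(−cZ) dZ = n₀·(e^(−c·Z₁) − e^(−c·Z₂)) / (c·(Z₂−Z₁))
e^(−0.5×2.2) = 0.3329; e^(−0.5×3.8) = 0.1496
⟨n⟩ = 0.6 × (0.3329 − 0.1496) / (0.5 × 1.6) = 0.6 × 0.2291 = 0.1375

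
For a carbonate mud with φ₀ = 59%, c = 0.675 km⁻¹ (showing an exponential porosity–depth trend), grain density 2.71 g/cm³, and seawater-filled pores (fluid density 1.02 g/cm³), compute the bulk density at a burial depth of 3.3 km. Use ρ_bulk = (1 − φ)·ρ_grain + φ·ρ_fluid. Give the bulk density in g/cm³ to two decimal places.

Porosity at depth: φ = 0.59·exp(−0.675×3.3) = 0.59×0.1078 = 0.0636
Bulk density: ρ_b = (1−φ)ρ_g + φ·ρ_f = 0.9364×2.71 + 0.0636×1.02
       = 2.538 + 0.065 = 2.603 g/cm³

2.60 g/cm³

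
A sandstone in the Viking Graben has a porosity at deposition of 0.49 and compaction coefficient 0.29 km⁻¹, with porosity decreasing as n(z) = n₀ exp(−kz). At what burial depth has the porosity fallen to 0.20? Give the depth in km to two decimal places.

3.09 km

Invert Athy's law: z = ln(n₀/n) / k
z = ln(0.49/0.2) / 0.29 = ln(2.45) / 0.29 = 0.8961 / 0.29 = 3.090 km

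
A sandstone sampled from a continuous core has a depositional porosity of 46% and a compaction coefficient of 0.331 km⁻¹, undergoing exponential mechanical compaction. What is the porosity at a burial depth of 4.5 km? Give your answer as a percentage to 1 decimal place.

10.4%

n = n₀·exp(−k·Z) = 0.46 × exp(−0.331 × 4.5) = 0.46 × exp(−1.49)
  = 0.46 × 0.2255 = 0.1037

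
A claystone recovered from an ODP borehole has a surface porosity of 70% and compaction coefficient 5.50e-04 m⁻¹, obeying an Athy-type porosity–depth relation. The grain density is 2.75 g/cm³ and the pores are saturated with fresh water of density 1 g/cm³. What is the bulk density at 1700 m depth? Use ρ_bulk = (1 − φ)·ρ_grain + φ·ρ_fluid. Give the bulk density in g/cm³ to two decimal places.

2.27 g/cm³

Working in km (1 km = 1000 m; k in km⁻¹ = k in m⁻¹ × 1000):
Porosity at depth: n = 0.7·exp(−0.55×1.7) = 0.7×0.3926 = 0.2748
Bulk density: ρ_b = (1−n)ρ_g + n·ρ_f = 0.7252×2.75 + 0.2748×1
       = 1.994 + 0.275 = 2.269 g/cm³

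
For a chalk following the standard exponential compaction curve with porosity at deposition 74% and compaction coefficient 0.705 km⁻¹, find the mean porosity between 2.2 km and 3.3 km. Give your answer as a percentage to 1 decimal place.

⟨phi⟩ = (1/(d₂−d₁)) ∫ phi₀ e^(−cd) dd = phi₀·(e^(−c·d₁) − e^(−c·d₂)) / (c·(d₂−d₁))
e^(−0.705×2.2) = 0.2120; e^(−0.705×3.3) = 0.0976
⟨phi⟩ = 0.74 × (0.2120 − 0.0976) / (0.705 × 1.1) = 0.74 × 0.1475 = 0.1092

10.9%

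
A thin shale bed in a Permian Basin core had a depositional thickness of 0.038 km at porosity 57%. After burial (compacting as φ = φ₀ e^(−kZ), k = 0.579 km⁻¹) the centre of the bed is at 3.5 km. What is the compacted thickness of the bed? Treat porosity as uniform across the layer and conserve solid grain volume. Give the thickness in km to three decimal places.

0.018 km

Porosity at 3.5 km: φ = 0.57·exp(−0.579×3.5) = 0.0751
Solid-volume conservation: h(1−φ) = h₀(1−φ₀) ⇒ h = h₀·(1−φ₀)/(1−φ)
h = 0.038 × (1 − 0.57)/(1 − 0.0751) = 0.038 × 0.4649 = 0.0177 km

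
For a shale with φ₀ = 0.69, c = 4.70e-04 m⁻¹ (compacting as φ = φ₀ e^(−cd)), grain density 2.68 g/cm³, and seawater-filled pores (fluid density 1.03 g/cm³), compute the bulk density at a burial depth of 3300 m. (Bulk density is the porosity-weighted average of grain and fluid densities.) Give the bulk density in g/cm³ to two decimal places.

Working in km (1 km = 1000 m; c in km⁻¹ = c in m⁻¹ × 1000):
Porosity at depth: φ = 0.69·exp(−0.47×3.3) = 0.69×0.2120 = 0.1463
Bulk density: ρ_b = (1−φ)ρ_g + φ·ρ_f = 0.8537×2.68 + 0.1463×1.03
       = 2.288 + 0.151 = 2.439 g/cm³

2.44 g/cm³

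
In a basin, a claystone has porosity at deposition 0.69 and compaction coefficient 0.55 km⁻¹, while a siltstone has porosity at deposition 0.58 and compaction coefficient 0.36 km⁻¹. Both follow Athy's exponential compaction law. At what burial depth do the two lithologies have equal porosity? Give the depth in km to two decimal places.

0.91 km

Set φ₀ₐ e^(−βₐz) = φ₀ᵦ e^(−βᵦz) ⇒ ln(φ₀ₐ/φ₀ᵦ) = (βₐ − βᵦ)·z
z = ln(0.69/0.58) / (0.55 − 0.36) = 0.1737 / 0.19 = 0.914 km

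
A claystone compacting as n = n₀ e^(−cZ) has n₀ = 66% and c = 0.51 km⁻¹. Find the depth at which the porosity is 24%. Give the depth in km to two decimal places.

Invert Athy's law: Z = ln(n₀/n) / c
Z = ln(0.66/0.24) / 0.51 = ln(2.75) / 0.51 = 1.0116 / 0.51 = 1.984 km

1.98 km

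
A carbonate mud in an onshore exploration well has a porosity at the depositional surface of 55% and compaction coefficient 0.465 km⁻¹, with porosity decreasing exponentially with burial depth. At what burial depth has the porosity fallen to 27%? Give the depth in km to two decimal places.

Invert Athy's law: Z = ln(phi₀/phi) / k
Z = ln(0.55/0.27) / 0.465 = ln(2.037) / 0.465 = 0.7115 / 0.465 = 1.530 km

1.53 km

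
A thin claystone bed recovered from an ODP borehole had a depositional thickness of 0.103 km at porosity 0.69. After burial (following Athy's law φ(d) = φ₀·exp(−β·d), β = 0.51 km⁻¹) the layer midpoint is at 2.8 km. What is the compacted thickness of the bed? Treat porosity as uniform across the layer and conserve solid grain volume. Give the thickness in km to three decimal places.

0.038 km

Porosity at 2.8 km: φ = 0.69·exp(−0.51×2.8) = 0.1655
Solid-volume conservation: h(1−φ) = h₀(1−φ₀) ⇒ h = h₀·(1−φ₀)/(1−φ)
h = 0.103 × (1 − 0.69)/(1 − 0.1655) = 0.103 × 0.3715 = 0.0383 km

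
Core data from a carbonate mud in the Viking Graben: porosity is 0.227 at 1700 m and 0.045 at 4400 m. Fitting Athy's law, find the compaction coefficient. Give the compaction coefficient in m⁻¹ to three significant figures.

Working in km (1 km = 1000 m; c in km⁻¹ = c in m⁻¹ × 1000):
Athy: φ(d) = φ₀ e^(−cd) ⇒ φ₁/φ₂ = e^{c(d₂−d₁)} ⇒ c = ln(φ₁/φ₂)/(d₂−d₁)
c = ln(0.227/0.045) / (4.4 − 1.7) = ln(5.044) / 2.7 = 1.6183 / 2.7 = 0.5994 km⁻¹

0.000599 m⁻¹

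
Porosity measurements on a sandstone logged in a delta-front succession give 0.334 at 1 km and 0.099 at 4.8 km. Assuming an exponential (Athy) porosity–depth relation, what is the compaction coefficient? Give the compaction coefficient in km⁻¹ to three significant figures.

Athy: φ(Z) = φ₀ e^(−βZ) ⇒ φ₁/φ₂ = e^{β(Z₂−Z₁)} ⇒ β = ln(φ₁/φ₂)/(Z₂−Z₁)
β = ln(0.334/0.099) / (4.8 − 1) = ln(3.374) / 3.8 = 1.2160 / 3.8 = 0.32 km⁻¹

0.320 km⁻¹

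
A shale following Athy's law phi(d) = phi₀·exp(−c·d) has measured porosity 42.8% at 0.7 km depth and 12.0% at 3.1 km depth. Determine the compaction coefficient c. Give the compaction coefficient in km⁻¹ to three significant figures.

0.530 km⁻¹

Athy: phi(d) = phi₀ e^(−cd) ⇒ phi₁/phi₂ = e^{c(d₂−d₁)} ⇒ c = ln(phi₁/phi₂)/(d₂−d₁)
c = ln(0.428/0.12) / (3.1 − 0.7) = ln(3.567) / 2.4 = 1.2716 / 2.4 = 0.5298 km⁻¹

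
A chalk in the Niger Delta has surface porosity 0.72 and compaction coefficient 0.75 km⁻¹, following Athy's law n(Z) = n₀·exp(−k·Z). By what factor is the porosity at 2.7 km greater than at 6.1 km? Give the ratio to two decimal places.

12.81

n(Z₁)/n(Z₂) = e^(−k·Z₁)/e^(−k·Z₂) = e^{k(Z₂−Z₁)}
= exp(0.75 × 3.4) = exp(2.55) = 12.8071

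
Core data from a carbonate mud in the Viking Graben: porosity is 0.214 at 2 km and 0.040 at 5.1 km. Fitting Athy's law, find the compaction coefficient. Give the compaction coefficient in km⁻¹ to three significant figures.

0.541 km⁻¹

Athy: n(Z) = n₀ e^(−kZ) ⇒ n₁/n₂ = e^{k(Z₂−Z₁)} ⇒ k = ln(n₁/n₂)/(Z₂−Z₁)
k = ln(0.214/0.04) / (5.1 − 2) = ln(5.35) / 3.1 = 1.6771 / 3.1 = 0.541 km⁻¹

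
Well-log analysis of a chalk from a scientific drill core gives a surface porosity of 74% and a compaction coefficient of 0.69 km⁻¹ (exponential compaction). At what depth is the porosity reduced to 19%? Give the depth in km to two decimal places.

1.97 km

Invert Athy's law: d = ln(n₀/n) / β
d = ln(0.74/0.19) / 0.69 = ln(3.895) / 0.69 = 1.3596 / 0.69 = 1.970 km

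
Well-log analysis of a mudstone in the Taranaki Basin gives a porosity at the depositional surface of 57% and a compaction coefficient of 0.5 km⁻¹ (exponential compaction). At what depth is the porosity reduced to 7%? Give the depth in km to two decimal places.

4.19 km

Invert Athy's law: d = ln(phi₀/phi) / k
d = ln(0.57/0.07) / 0.5 = ln(8.143) / 0.5 = 2.0971 / 0.5 = 4.194 km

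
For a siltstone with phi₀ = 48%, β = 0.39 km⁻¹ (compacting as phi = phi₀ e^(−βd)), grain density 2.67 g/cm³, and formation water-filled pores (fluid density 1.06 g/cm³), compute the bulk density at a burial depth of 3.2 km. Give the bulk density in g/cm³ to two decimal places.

Porosity at depth: phi = 0.48·exp(−0.39×3.2) = 0.48×0.2871 = 0.1378
Bulk density: ρ_b = (1−phi)ρ_g + phi·ρ_f = 0.8622×2.67 + 0.1378×1.06
       = 2.302 + 0.146 = 2.448 g/cm³

2.45 g/cm³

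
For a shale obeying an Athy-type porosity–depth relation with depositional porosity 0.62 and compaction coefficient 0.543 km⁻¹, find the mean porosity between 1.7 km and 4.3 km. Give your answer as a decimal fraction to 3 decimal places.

0.132

⟨φ⟩ = (1/(Z₂−Z₁)) ∫ φ₀ e^(−kZ) dZ = φ₀·(e^(−k·Z₁) − e^(−k·Z₂)) / (k·(Z₂−Z₁))
e^(−0.543×1.7) = 0.3973; e^(−0.543×4.3) = 0.0968
⟨φ⟩ = 0.62 × (0.3973 − 0.0968) / (0.543 × 2.6) = 0.62 × 0.2128 = 0.1320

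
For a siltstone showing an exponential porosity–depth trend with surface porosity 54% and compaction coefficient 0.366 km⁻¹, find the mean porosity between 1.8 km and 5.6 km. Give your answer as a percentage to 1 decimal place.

⟨phi⟩ = (1/(d₂−d₁)) ∫ phi₀ e^(−βd) dd = phi₀·(e^(−β·d₁) − e^(−β·d₂)) / (β·(d₂−d₁))
e^(−0.366×1.8) = 0.5175; e^(−0.366×5.6) = 0.1288
⟨phi⟩ = 0.54 × (0.5175 − 0.1288) / (0.366 × 3.8) = 0.54 × 0.2795 = 0.1509

15.1%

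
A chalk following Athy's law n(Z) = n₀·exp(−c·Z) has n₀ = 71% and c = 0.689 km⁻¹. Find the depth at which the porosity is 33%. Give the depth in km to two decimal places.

Invert Athy's law: Z = ln(n₀/n) / c
Z = ln(0.71/0.33) / 0.689 = ln(2.152) / 0.689 = 0.7662 / 0.689 = 1.112 km

1.11 km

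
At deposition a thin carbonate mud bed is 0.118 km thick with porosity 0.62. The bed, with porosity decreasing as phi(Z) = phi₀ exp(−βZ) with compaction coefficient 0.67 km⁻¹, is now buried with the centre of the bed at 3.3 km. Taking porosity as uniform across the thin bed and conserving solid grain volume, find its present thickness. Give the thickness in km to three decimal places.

0.048 km

Porosity at 3.3 km: phi = 0.62·exp(−0.67×3.3) = 0.0679
Solid-volume conservation: h(1−phi) = h₀(1−phi₀) ⇒ h = h₀·(1−phi₀)/(1−phi)
h = 0.118 × (1 − 0.62)/(1 − 0.0679) = 0.118 × 0.4077 = 0.0481 km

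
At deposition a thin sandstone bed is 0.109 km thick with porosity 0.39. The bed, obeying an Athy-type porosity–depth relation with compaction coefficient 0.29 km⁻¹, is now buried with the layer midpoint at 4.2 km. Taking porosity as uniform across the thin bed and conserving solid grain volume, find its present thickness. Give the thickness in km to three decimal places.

Porosity at 4.2 km: φ = 0.39·exp(−0.29×4.2) = 0.1154
Solid-volume conservation: h(1−φ) = h₀(1−φ₀) ⇒ h = h₀·(1−φ₀)/(1−φ)
h = 0.109 × (1 − 0.39)/(1 − 0.1154) = 0.109 × 0.6896 = 0.0752 km

0.075 km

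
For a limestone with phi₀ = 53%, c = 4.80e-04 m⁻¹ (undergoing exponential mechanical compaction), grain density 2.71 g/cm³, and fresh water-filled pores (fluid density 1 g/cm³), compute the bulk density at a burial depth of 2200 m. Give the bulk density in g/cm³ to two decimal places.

2.39 g/cm³

Working in km (1 km = 1000 m; c in km⁻¹ = c in m⁻¹ × 1000):
Porosity at depth: phi = 0.53·exp(−0.48×2.2) = 0.53×0.3478 = 0.1844
Bulk density: ρ_b = (1−phi)ρ_g + phi·ρ_f = 0.8156×2.71 + 0.1844×1
       = 2.210 + 0.184 = 2.395 g/cm³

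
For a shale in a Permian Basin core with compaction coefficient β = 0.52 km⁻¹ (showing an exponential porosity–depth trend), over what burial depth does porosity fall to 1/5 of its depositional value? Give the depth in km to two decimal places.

n/n₀ = 1/5 ⇒ exp(−β·z) = 1/5 ⇒ z = ln(5) / β
z = 1.6094 / 0.52 = 3.095 km

3.10 km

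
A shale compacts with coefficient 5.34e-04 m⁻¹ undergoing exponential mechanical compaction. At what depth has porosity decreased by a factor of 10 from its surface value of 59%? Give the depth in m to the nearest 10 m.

4310 m

Working in km (1 km = 1000 m; k in km⁻¹ = k in m⁻¹ × 1000):
φ/φ₀ = 1/10 ⇒ exp(−k·Z) = 1/10 ⇒ Z = ln(10) / k
Z = 2.3026 / 0.534 = 4.312 km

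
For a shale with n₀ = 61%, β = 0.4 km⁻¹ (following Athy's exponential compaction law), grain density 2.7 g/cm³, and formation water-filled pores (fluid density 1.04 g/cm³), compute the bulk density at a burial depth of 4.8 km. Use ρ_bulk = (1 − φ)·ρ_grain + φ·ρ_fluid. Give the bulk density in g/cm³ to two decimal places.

Porosity at depth: n = 0.61·exp(−0.4×4.8) = 0.61×0.1466 = 0.0894
Bulk density: ρ_b = (1−n)ρ_g + n·ρ_f = 0.9106×2.7 + 0.0894×1.04
       = 2.459 + 0.093 = 2.552 g/cm³

2.55 g/cm³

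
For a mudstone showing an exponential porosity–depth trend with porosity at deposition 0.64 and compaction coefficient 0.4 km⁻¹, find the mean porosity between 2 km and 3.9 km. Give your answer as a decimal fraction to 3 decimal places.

⟨n⟩ = (1/(d₂−d₁)) ∫ n₀ e^(−βd) dd = n₀·(e^(−β·d₁) − e^(−β·d₂)) / (β·(d₂−d₁))
e^(−0.4×2) = 0.4493; e^(−0.4×3.9) = 0.2101
⟨n⟩ = 0.64 × (0.4493 − 0.2101) / (0.4 × 1.9) = 0.64 × 0.3147 = 0.2014

0.201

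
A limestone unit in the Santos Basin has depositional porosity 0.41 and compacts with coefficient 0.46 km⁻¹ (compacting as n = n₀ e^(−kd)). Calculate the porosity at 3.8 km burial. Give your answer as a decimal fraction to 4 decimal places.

0.0714

n = n₀·exp(−k·d) = 0.41 × exp(−0.46 × 3.8) = 0.41 × exp(−1.748)
  = 0.41 × 0.1741 = 0.0714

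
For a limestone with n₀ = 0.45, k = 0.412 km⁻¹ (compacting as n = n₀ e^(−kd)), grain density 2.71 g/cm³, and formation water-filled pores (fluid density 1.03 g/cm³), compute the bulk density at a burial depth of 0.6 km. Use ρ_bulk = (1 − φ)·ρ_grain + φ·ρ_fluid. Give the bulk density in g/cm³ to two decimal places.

Porosity at depth: n = 0.45·exp(−0.412×0.6) = 0.45×0.7810 = 0.3514
Bulk density: ρ_b = (1−n)ρ_g + n·ρ_f = 0.6486×2.71 + 0.3514×1.03
       = 1.758 + 0.362 = 2.120 g/cm³

2.12 g/cm³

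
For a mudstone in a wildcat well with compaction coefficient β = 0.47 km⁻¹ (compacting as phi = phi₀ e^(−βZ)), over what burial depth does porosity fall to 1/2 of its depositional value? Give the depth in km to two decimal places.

1.47 km

phi/phi₀ = 1/2 ⇒ exp(−β·Z) = 1/2 ⇒ Z = ln(2) / β
Z = 0.6931 / 0.47 = 1.475 km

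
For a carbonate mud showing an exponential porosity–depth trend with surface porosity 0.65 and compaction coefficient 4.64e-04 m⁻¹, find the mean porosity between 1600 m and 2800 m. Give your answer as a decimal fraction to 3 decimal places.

Working in km (1 km = 1000 m; c in km⁻¹ = c in m⁻¹ × 1000):
⟨n⟩ = (1/(d₂−d₁)) ∫ n₀ e^(−cd) dd = n₀·(e^(−c·d₁) − e^(−c·d₂)) / (c·(d₂−d₁))
e^(−0.464×1.6) = 0.4760; e^(−0.464×2.8) = 0.2727
⟨n⟩ = 0.65 × (0.4760 − 0.2727) / (0.464 × 1.2) = 0.65 × 0.3650 = 0.2372

0.237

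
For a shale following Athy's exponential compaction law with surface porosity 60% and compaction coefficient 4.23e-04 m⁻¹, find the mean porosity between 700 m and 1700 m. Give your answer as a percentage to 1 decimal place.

Working in km (1 km = 1000 m; k in km⁻¹ = k in m⁻¹ × 1000):
⟨n⟩ = (1/(Z₂−Z₁)) ∫ n₀ e^(−kZ) dZ = n₀·(e^(−k·Z₁) − e^(−k·Z₂)) / (k·(Z₂−Z₁))
e^(−0.423×0.7) = 0.7437; e^(−0.423×1.7) = 0.4872
⟨n⟩ = 0.6 × (0.7437 − 0.4872) / (0.423 × 1) = 0.6 × 0.6064 = 0.3639

36.4%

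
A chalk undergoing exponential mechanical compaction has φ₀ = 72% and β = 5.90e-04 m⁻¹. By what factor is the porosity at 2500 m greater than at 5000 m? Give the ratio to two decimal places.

Working in km (1 km = 1000 m; β in km⁻¹ = β in m⁻¹ × 1000):
φ(Z₁)/φ(Z₂) = e^(−β·Z₁)/e^(−β·Z₂) = e^{β(Z₂−Z₁)}
= exp(0.59 × 2.5) = exp(1.475) = 4.3710

4.37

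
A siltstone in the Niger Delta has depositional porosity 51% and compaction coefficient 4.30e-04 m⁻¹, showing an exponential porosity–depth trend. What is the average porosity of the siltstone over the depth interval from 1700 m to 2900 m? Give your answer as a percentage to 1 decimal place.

19.2%

Working in km (1 km = 1000 m; c in km⁻¹ = c in m⁻¹ × 1000):
⟨phi⟩ = (1/(d₂−d₁)) ∫ phi₀ e^(−cd) dd = phi₀·(e^(−c·d₁) − e^(−c·d₂)) / (c·(d₂−d₁))
e^(−0.43×1.7) = 0.4814; e^(−0.43×2.9) = 0.2874
⟨phi⟩ = 0.51 × (0.4814 − 0.2874) / (0.43 × 1.2) = 0.51 × 0.3761 = 0.1918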